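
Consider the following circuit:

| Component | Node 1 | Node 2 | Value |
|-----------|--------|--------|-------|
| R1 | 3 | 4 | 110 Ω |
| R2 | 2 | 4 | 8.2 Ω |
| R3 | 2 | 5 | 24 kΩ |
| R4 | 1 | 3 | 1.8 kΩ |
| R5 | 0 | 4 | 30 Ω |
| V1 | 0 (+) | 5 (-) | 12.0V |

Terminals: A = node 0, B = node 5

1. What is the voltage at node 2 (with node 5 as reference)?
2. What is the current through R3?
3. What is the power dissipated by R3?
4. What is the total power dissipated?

Nodal analysis, taking node 5 as the 0 V reference.
Source V1 fixes V_0 = 12 V.
KCL at each unknown node (sum of currents leaving = 0; resistances in Ω):
  Node 1: (V_1 - V_3)/1800 = 0
  Node 2: (V_2 - V_4)/8.2 + (V_2 - 0)/24000 = 0
  Node 3: (V_3 - V_4)/110 + (V_3 - V_1)/1800 = 0
  Node 4: (V_4 - V_3)/110 + (V_4 - V_2)/8.2 + (V_4 - 12)/30 = 0
Collecting terms (coefficients in siemens):
  0.0005556·V_1 - 0.0005556·V_3 = 0
  0.122·V_2 - 0.122·V_4 = 0
  0.009646·V_3 - 0.0005556·V_1 - 0.009091·V_4 = 0
  0.1644·V_4 - 0.122·V_2 - 0.009091·V_3 = 0.4
Solving these 4 simultaneous equations (Gaussian elimination) gives:
  V_1 = 11.99 V, V_2 = 11.98 V, V_3 = 11.99 V, V_4 = 11.99 V
Part 1:
  Read off the nodal solution: V_2 = 11.98 V
Part 2:
  I_R3 = (V_2 - V_5)/R3 = (11.98 - 0)/24000 = 0.0004992 A
  Magnitude: I_R3 = 0.0004992 A
Part 3:
  I_R3 = (V_2 - V_5)/R3 = (11.98 - 0)/24000 = 0.0004992 A
  P_R3 = I_R3² × R3 = (0.0004992)² × 24000 = 0.005981 W
Part 4:
  Power in each resistor, P = (ΔV)²/R:
    P_R1 = (11.99 - 11.99)²/110 = 0 W
    P_R2 = (11.98 - 11.99)²/8.2 = 0.000002043 W
    P_R3 = (11.98 - 0)²/24000 = 0.005981 W
    P_R4 = (11.99 - 11.99)²/1800 = 0 W
    P_R5 = (12 - 11.99)²/30 = 0.000007476 W
  P_total = P_R1 + P_R2 + P_R3 + P_R4 + P_R5 = 0.00599 W

Final answers:
1. V_2 = 11.98 V
2. I_R3 = 0.0004992 A
3. P_R3 = 0.005981 W
4. P_total = 0.00599 W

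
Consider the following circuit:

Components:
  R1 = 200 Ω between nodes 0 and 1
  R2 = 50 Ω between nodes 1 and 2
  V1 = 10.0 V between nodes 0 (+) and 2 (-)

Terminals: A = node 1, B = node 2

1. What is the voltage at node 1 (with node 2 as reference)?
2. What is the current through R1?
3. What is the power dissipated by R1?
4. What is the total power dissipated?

Nodal analysis, taking node 2 as the 0 V reference.
Source V1 fixes V_0 = 10 V.
KCL at each unknown node (sum of currents leaving = 0; resistances in Ω):
  Node 1: (V_1 - 10)/200 + (V_1 - 0)/50 = 0
Collecting terms: 0.025 × V_1 = 0.05  =>  V_1 = 2 V
Part 1:
  Read off the nodal solution: V_1 = 2 V
Part 2:
  I_R1 = (V_0 - V_1)/R1 = (10 - 2)/200 = 0.04 A
  Magnitude: I_R1 = 0.04 A
Part 3:
  I_R1 = (V_0 - V_1)/R1 = (10 - 2)/200 = 0.04 A
  P_R1 = I_R1² × R1 = (0.04)² × 200 = 0.32 W
Part 4:
  Power in each resistor, P = (ΔV)²/R:
    P_R1 = (10 - 2)²/200 = 0.32 W
    P_R2 = (2 - 0)²/50 = 0.08 W
  P_total = P_R1 + P_R2 = 0.4 W

Final answers:
1. V_1 = 2 V
2. I_R1 = 0.04 A
3. P_R1 = 0.32 W
4. P_total = 0.4 W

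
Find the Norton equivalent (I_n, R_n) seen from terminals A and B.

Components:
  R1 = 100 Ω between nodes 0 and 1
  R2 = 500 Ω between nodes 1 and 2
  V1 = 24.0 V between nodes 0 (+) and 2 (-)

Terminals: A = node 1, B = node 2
Find the Thévenin equivalent first; then I_n = V_th/R_th and R_n = R_th.
Step 1 — V_th is the open-circuit voltage V_A - V_B (nothing connected across the terminals).
Nodal analysis, taking node 2 as the 0 V reference.
Source V1 fixes V_0 = 24 V.
KCL at each unknown node (sum of currents leaving = 0; resistances in Ω):
  Node 1: (V_1 - 24)/100 + (V_1 - 0)/500 = 0
Collecting terms: 0.012 × V_1 = 0.24  =>  V_1 = 20 V
V_th = V_1 - V_2 = 20 - 0 = 20 V
Step 2 — R_th: zero the source — replace V1 by a short circuit (node 2 merges into node 0) — and find the resistance seen between A (node 1) and B (node 0).
Reduce the network between node 1 (A) and node 0 (B) by series/parallel combination:
  Rp1 = R1 ‖ R2 (parallel, both between nodes 0 and 1) = 1/(1/100 + 1/500) = 83.33 Ω
R_th = 83.33 Ω
I_n = V_th/R_th = 20/83.33 = 0.24 A, and R_n = R_th = 83.33 Ω

Final answer: I_n = 0.24 A, R_n = 83.33 Ω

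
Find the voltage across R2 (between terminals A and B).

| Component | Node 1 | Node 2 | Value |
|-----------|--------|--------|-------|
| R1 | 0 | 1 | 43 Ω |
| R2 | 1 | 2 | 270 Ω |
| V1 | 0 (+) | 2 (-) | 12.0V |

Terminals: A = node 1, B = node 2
R1 and R2 are in series across V1 (node 0 → node 1 → node 2), and the output A–B is taken across R2, so this is a voltage divider.
Series current: I = V1/(R1 + R2) = 12/(43 + 270) = 12/313 = 0.03834 A
V_R2 = I × R2 = V1 × R2/(R1 + R2) = 12 × 270/313 = 10.35 V

Final answer: 10.35 V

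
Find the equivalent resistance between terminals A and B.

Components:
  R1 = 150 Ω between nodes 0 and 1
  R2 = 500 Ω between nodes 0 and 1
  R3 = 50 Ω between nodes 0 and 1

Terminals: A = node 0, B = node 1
Reduce the network between node 0 (A) and node 1 (B) by series/parallel combination:
  Rp1 = R1 ‖ R2 ‖ R3 (parallel, all between nodes 0 and 1) = 1/(1/150 + 1/500 + 1/50) = 34.88 Ω
R_eq = 34.88 Ω

Final answer: 34.88 Ω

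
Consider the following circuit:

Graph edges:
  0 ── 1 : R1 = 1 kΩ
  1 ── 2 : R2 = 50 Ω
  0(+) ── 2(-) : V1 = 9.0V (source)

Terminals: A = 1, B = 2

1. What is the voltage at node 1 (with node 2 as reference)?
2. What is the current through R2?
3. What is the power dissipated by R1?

Nodal analysis, taking node 2 as the 0 V reference.
Source V1 fixes V_0 = 9 V.
KCL at each unknown node (sum of currents leaving = 0; resistances in Ω):
  Node 1: (V_1 - 9)/1000 + (V_1 - 0)/50 = 0
Collecting terms: 0.021 × V_1 = 0.009  =>  V_1 = 0.4286 V
Part 1:
  Read off the nodal solution: V_1 = 0.4286 V
Part 2:
  I_R2 = (V_1 - V_2)/R2 = (0.4286 - 0)/50 = 0.008571 A
  Magnitude: I_R2 = 0.008571 A
Part 3:
  I_R1 = (V_0 - V_1)/R1 = (9 - 0.4286)/1000 = 0.008571 A
  P_R1 = I_R1² × R1 = (0.008571)² × 1000 = 0.07347 W

Final answers:
1. V_1 = 0.4286 V
2. I_R2 = 0.008571 A
3. P_R1 = 0.07347 W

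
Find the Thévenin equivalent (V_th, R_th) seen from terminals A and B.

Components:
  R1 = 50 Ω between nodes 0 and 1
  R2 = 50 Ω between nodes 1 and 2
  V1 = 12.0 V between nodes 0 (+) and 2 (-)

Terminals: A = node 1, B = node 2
Step 1 — V_th is the open-circuit voltage V_A - V_B (nothing connected across the terminals).
Nodal analysis, taking node 2 as the 0 V reference.
Source V1 fixes V_0 = 12 V.
KCL at each unknown node (sum of currents leaving = 0; resistances in Ω):
  Node 1: (V_1 - 12)/50 + (V_1 - 0)/50 = 0
Collecting terms: 0.04 × V_1 = 0.24  =>  V_1 = 6 V
V_th = V_1 - V_2 = 6 - 0 = 6 V
Step 2 — R_th: zero the source — replace V1 by a short circuit (node 2 merges into node 0) — and find the resistance seen between A (node 1) and B (node 0).
Reduce the network between node 1 (A) and node 0 (B) by series/parallel combination:
  Rp1 = R1 ‖ R2 (parallel, both between nodes 0 and 1) = 1/(1/50 + 1/50) = 25 Ω
R_th = 25 Ω

Final answer: V_th = 6 V, R_th = 25 Ω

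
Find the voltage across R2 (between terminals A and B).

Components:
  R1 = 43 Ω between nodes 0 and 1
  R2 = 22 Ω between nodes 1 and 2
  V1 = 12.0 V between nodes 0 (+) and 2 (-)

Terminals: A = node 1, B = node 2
R1 and R2 are in series across V1 (node 0 → node 1 → node 2), and the output A–B is taken across R2, so this is a voltage divider.
Series current: I = V1/(R1 + R2) = 12/(43 + 22) = 12/65 = 0.1846 A
V_R2 = I × R2 = V1 × R2/(R1 + R2) = 12 × 22/65 = 4.062 V

Final answer: 4.062 V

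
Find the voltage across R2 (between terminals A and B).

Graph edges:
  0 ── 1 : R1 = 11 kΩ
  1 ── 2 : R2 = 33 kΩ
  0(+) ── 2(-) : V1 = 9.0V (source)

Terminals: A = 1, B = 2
R1 and R2 are in series across V1 (node 0 → node 1 → node 2), and the output A–B is taken across R2, so this is a voltage divider.
Series current: I = V1/(R1 + R2) = 9/(11000 + 33000) = 9/44000 = 0.0002045 A
V_R2 = I × R2 = V1 × R2/(R1 + R2) = 9 × 33000/44000 = 6.75 V

Final answer: 6.75 V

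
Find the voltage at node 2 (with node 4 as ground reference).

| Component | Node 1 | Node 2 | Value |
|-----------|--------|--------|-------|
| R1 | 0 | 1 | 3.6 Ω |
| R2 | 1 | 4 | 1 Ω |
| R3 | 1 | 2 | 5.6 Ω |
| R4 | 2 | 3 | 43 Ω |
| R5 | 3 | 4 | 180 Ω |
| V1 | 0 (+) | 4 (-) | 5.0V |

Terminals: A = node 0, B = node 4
Nodal analysis, taking node 4 as the 0 V reference.
Source V1 fixes V_0 = 5 V.
KCL at each unknown node (sum of currents leaving = 0; resistances in Ω):
  Node 1: (V_1 - 5)/3.6 + (V_1 - 0)/1 + (V_1 - V_2)/5.6 = 0
  Node 2: (V_2 - V_1)/5.6 + (V_2 - V_3)/43 = 0
  Node 3: (V_3 - V_2)/43 + (V_3 - 0)/180 = 0
Collecting terms (coefficients in siemens):
  1.456·V_1 - 0.1786·V_2 = 1.389
  0.2018·V_2 - 0.1786·V_1 - 0.02326·V_3 = 0
  0.02881·V_3 - 0.02326·V_2 = 0
Solving these 3 simultaneous equations (Gaussian elimination) gives:
  V_1 = 1.083 V, V_2 = 1.057 V, V_3 = 0.853 V
The requested potential is V_2 = 1.057 V.

Final answer: V_2 = 1.057 V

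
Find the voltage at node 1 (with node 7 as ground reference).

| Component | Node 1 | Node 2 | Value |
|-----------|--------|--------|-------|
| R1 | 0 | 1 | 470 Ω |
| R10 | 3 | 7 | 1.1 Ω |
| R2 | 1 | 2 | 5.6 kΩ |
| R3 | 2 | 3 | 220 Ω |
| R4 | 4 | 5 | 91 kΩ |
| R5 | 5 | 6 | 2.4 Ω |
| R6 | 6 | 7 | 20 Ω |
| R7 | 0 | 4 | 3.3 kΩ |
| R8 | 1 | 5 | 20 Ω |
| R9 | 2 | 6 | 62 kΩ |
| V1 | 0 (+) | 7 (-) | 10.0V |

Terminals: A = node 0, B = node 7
Nodal analysis, taking node 7 as the 0 V reference.
Source V1 fixes V_0 = 10 V.
KCL at each unknown node (sum of currents leaving = 0; resistances in Ω):
  Node 1: (V_1 - 10)/470 + (V_1 - V_2)/5600 + (V_1 - V_5)/20 = 0
  Node 2: (V_2 - V_1)/5600 + (V_2 - V_3)/220 + (V_2 - V_6)/62000 = 0
  Node 3: (V_3 - V_2)/220 + (V_3 - 0)/1.1 = 0
  Node 4: (V_4 - V_5)/91000 + (V_4 - 10)/3300 = 0
  Node 5: (V_5 - V_4)/91000 + (V_5 - V_6)/2.4 + (V_5 - V_1)/20 = 0
  Node 6: (V_6 - V_5)/2.4 + (V_6 - 0)/20 + (V_6 - V_2)/62000 = 0
Collecting terms (coefficients in siemens):
  0.05231·V_1 - 0.0001786·V_2 - 0.05·V_5 = 0.02128
  0.00474·V_2 - 0.0001786·V_1 - 0.004545·V_3 - 0.00001613·V_6 = 0
  0.9136·V_3 - 0.004545·V_2 = 0
  0.000314·V_4 - 0.00001099·V_5 = 0.00303
  0.4667·V_5 - 0.05·V_1 - 0.00001099·V_4 - 0.4167·V_6 = 0
  0.4667·V_6 - 0.00001613·V_2 - 0.4167·V_5 = 0
Solving these 6 simultaneous equations (Gaussian elimination) gives:
  V_1 = 0.824 V, V_2 = 0.03252 V, V_3 = 0.0001618 V, V_4 = 9.665 V
  V_5 = 0.4363 V, V_6 = 0.3896 V
The requested potential is V_1 = 0.824 V.

Final answer: V_1 = 0.824 V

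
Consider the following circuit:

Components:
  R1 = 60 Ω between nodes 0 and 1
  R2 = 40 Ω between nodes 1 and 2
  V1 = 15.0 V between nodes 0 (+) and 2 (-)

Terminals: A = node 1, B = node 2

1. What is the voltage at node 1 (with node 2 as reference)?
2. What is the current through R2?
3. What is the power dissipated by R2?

Nodal analysis, taking node 2 as the 0 V reference.
Source V1 fixes V_0 = 15 V.
KCL at each unknown node (sum of currents leaving = 0; resistances in Ω):
  Node 1: (V_1 - 15)/60 + (V_1 - 0)/40 = 0
Collecting terms: 0.04167 × V_1 = 0.25  =>  V_1 = 6 V
Part 1:
  Read off the nodal solution: V_1 = 6 V
Part 2:
  I_R2 = (V_1 - V_2)/R2 = (6 - 0)/40 = 0.15 A
  Magnitude: I_R2 = 0.15 A
Part 3:
  I_R2 = (V_1 - V_2)/R2 = (6 - 0)/40 = 0.15 A
  P_R2 = I_R2² × R2 = (0.15)² × 40 = 0.9 W

Final answers:
1. V_1 = 6 V
2. I_R2 = 0.15 A
3. P_R2 = 0.9 W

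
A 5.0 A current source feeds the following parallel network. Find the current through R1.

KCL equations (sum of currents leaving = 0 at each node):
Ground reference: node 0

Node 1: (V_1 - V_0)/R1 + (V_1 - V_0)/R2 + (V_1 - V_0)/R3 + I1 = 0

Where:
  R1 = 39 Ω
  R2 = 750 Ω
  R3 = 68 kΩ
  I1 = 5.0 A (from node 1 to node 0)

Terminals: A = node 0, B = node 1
All resistors sit directly between nodes 0 and 1, so they are in parallel and share one voltage V; the full source current 5 A splits among them.
1/R_par = 1/39 + 1/750 + 1/68000 = 0.02699 S  =>  R_par = 37.05 Ω
V = I × R_par = 5 × 37.05 = 185.3 V
I_R1 = V/R1 = 185.3/39 = 4.75 A

Final answer: 4.75 A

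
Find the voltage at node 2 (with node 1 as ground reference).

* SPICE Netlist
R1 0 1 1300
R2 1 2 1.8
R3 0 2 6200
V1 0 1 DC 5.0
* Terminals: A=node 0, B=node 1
Nodal analysis, taking node 1 as the 0 V reference.
Source V1 fixes V_0 = 5 V.
KCL at each unknown node (sum of currents leaving = 0; resistances in Ω):
  Node 2: (V_2 - 0)/1.8 + (V_2 - 5)/6200 = 0
Collecting terms: 0.5557 × V_2 = 0.0008065  =>  V_2 = 0.001451 V
The requested potential is V_2 = 0.001451 V.

Final answer: V_2 = 0.001451 V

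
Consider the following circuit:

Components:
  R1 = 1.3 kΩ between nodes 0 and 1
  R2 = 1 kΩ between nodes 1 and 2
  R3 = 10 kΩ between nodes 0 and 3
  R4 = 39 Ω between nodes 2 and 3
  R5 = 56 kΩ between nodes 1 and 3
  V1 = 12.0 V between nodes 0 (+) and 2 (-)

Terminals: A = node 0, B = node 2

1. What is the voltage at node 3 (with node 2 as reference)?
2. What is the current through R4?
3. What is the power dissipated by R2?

Nodal analysis, taking node 2 as the 0 V reference.
Source V1 fixes V_0 = 12 V.
KCL at each unknown node (sum of currents leaving = 0; resistances in Ω):
  Node 1: (V_1 - 12)/1300 + (V_1 - 0)/1000 + (V_1 - V_3)/56000 = 0
  Node 3: (V_3 - 12)/10000 + (V_3 - 0)/39 + (V_3 - V_1)/56000 = 0
Collecting terms (coefficients in siemens):
  0.001787·V_1 - 0.00001786·V_3 = 0.009231
  0.02576·V_3 - 0.00001786·V_1 = 0.0012
Determinant D = (0.001787)(0.02576) - (-0.00001786)(-0.00001786) = 0.00004603
V_1 = [(0.009231)(0.02576) - (-0.00001786)(0.0012)]/D = 5.166 V
V_3 = [(0.001787)(0.0012) - (0.009231)(-0.00001786)]/D = 0.05017 V
Part 1:
  Read off the nodal solution: V_3 = 0.05017 V
Part 2:
  I_R4 = (V_2 - V_3)/R4 = (0 - 0.05017)/39 = -0.001286 A
  Magnitude: I_R4 = 0.001286 A
Part 3:
  I_R2 = (V_1 - V_2)/R2 = (5.166 - 0)/1000 = 0.005166 A
  P_R2 = I_R2² × R2 = (0.005166)² × 1000 = 0.02669 W

Final answers:
1. V_3 = 0.05017 V
2. I_R4 = 0.001286 A
3. P_R2 = 0.02669 W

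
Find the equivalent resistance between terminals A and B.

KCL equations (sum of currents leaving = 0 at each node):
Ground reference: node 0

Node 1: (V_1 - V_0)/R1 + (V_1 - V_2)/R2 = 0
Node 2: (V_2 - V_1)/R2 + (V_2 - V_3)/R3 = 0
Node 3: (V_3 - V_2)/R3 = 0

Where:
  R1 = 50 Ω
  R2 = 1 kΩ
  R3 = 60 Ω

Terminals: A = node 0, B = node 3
Reduce the network between node 0 (A) and node 3 (B) by series/parallel combination:
  Rs1 = R1 + R2 (series, joined only at node 1) = 50 + 1000 = 1050 Ω
  Rs2 = R3 + Rs1 (series, joined only at node 2) = 60 + 1050 = 1110 Ω
R_eq = 1.11 kΩ

Final answer: 1.11 kΩ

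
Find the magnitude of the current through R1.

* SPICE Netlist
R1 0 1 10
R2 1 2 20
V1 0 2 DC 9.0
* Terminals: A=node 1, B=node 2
Nodal analysis, taking node 2 as the 0 V reference.
Source V1 fixes V_0 = 9 V.
KCL at each unknown node (sum of currents leaving = 0; resistances in Ω):
  Node 1: (V_1 - 9)/10 + (V_1 - 0)/20 = 0
Collecting terms: 0.15 × V_1 = 0.9  =>  V_1 = 6 V
I_R1 = (V_0 - V_1)/R1 = (9 - 6)/10 = 0.3 A
|I_R1| = 0.3 A

Final answer: |I_R1| = 0.3 A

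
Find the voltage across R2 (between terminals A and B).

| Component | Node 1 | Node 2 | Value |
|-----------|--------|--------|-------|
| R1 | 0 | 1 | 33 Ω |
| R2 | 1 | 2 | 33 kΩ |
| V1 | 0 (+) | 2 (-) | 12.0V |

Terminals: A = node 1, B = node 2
R1 and R2 are in series across V1 (node 0 → node 1 → node 2), and the output A–B is taken across R2, so this is a voltage divider.
Series current: I = V1/(R1 + R2) = 12/(33 + 33000) = 12/33030 = 0.0003633 A
V_R2 = I × R2 = V1 × R2/(R1 + R2) = 12 × 33000/33030 = 11.99 V

Final answer: 11.99 V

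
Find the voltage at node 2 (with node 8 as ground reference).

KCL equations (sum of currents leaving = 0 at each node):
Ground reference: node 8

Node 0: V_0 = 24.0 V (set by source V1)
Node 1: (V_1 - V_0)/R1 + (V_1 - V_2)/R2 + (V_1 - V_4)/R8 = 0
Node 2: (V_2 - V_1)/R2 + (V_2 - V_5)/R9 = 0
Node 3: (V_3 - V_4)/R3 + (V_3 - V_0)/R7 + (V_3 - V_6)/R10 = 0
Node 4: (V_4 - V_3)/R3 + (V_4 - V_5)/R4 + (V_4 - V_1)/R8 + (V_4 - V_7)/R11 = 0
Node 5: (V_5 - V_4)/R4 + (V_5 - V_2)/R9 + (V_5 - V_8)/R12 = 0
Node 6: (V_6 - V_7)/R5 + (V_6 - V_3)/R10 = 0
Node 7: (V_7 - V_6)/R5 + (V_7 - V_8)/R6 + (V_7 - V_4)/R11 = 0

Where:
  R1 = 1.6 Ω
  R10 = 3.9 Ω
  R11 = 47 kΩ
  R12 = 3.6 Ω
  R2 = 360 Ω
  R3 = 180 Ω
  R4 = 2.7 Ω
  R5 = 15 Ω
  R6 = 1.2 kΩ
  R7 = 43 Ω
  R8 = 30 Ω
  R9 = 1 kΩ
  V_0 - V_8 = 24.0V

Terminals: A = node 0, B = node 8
Nodal analysis, taking node 8 as the 0 V reference.
Source V1 fixes V_0 = 24 V.
KCL at each unknown node (sum of currents leaving = 0; resistances in Ω):
  Node 1: (V_1 - 24)/1.6 + (V_1 - V_2)/360 + (V_1 - V_4)/30 = 0
  Node 2: (V_2 - V_1)/360 + (V_2 - V_5)/1000 = 0
  Node 3: (V_3 - V_4)/180 + (V_3 - 24)/43 + (V_3 - V_6)/3.9 = 0
  Node 4: (V_4 - V_3)/180 + (V_4 - V_5)/2.7 + (V_4 - V_1)/30 + (V_4 - V_7)/47000 = 0
  Node 5: (V_5 - V_4)/2.7 + (V_5 - V_2)/1000 + (V_5 - 0)/3.6 = 0
  Node 6: (V_6 - V_7)/15 + (V_6 - V_3)/3.9 = 0
  Node 7: (V_7 - V_6)/15 + (V_7 - 0)/1200 + (V_7 - V_4)/47000 = 0
Collecting terms (coefficients in siemens):
  0.6611·V_1 - 0.002778·V_2 - 0.03333·V_4 = 15
  0.003778·V_2 - 0.002778·V_1 - 0.001·V_5 = 0
  0.2852·V_3 - 0.005556·V_4 - 0.2564·V_6 = 0.5581
  0.4093·V_4 - 0.03333·V_1 - 0.005556·V_3 - 0.3704·V_5 - 0.00002128·V_7 = 0
  0.6491·V_5 - 0.001·V_2 - 0.3704·V_4 = 0
  0.3231·V_6 - 0.2564·V_3 - 0.06667·V_7 = 0
  0.06752·V_7 - 0.00002128·V_4 - 0.06667·V_6 = 0
Solving these 7 simultaneous equations (Gaussian elimination) gives:
  V_1 = 22.99 V, V_2 = 17.59 V, V_3 = 19.66 V, V_4 = 4.475 V
  V_5 = 2.581 V, V_6 = 19.6 V, V_7 = 19.35 V
The requested potential is V_2 = 17.59 V.

Final answer: V_2 = 17.59 V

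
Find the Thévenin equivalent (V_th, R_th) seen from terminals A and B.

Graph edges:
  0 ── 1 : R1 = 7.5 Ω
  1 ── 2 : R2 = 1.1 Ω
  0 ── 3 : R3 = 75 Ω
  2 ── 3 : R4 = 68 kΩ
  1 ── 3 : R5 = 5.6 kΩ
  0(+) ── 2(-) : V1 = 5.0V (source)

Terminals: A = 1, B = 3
Step 1 — V_th is the open-circuit voltage V_A - V_B (nothing connected across the terminals).
Nodal analysis, taking node 2 as the 0 V reference.
Source V1 fixes V_0 = 5 V.
KCL at each unknown node (sum of currents leaving = 0; resistances in Ω):
  Node 1: (V_1 - 5)/7.5 + (V_1 - 0)/1.1 + (V_1 - V_3)/5600 = 0
  Node 3: (V_3 - 5)/75 + (V_3 - 0)/68000 + (V_3 - V_1)/5600 = 0
Collecting terms (coefficients in siemens):
  1.043·V_1 - 0.0001786·V_3 = 0.6667
  0.01353·V_3 - 0.0001786·V_1 = 0.06667
Determinant D = (1.043)(0.01353) - (-0.0001786)(-0.0001786) = 0.0141
V_1 = [(0.6667)(0.01353) - (-0.0001786)(0.06667)]/D = 0.6403 V
V_3 = [(1.043)(0.06667) - (0.6667)(-0.0001786)]/D = 4.937 V
V_th = V_1 - V_3 = 0.6403 - 4.937 = -4.297 V
Step 2 — R_th: zero the source — replace V1 by a short circuit (node 2 merges into node 0) — and find the resistance seen between A (node 1) and B (node 3).
Reduce the network between node 1 (A) and node 3 (B) by series/parallel combination:
  Rp1 = R1 ‖ R2 (parallel, both between nodes 0 and 1) = 1/(1/7.5 + 1/1.1) = 0.9593 Ω
  Rp2 = R3 ‖ R4 (parallel, both between nodes 0 and 3) = 1/(1/75 + 1/68000) = 74.92 Ω
  Rs1 = Rp1 + Rp2 (series, joined only at node 0) = 0.9593 + 74.92 = 75.88 Ω
  Rp3 = R5 ‖ Rs1 (parallel, both between nodes 1 and 3) = 1/(1/5600 + 1/75.88) = 74.86 Ω
R_th = 74.86 Ω

Final answer: V_th = -4.297 V, R_th = 74.86 Ω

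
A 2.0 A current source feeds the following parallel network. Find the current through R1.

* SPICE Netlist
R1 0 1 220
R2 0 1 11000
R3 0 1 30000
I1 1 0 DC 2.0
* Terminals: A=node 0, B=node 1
All resistors sit directly between nodes 0 and 1, so they are in parallel and share one voltage V; the full source current 2 A splits among them.
1/R_par = 1/220 + 1/11000 + 1/30000 = 0.00467 S  =>  R_par = 214.1 Ω
V = I × R_par = 2 × 214.1 = 428.3 V
I_R1 = V/R1 = 428.3/220 = 1.947 A

Final answer: 1.947 A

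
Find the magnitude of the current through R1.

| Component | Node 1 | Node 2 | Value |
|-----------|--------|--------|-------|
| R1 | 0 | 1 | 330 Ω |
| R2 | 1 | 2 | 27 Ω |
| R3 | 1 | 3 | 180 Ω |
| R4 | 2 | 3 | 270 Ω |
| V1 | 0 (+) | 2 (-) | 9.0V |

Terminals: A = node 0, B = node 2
Nodal analysis, taking node 2 as the 0 V reference.
Source V1 fixes V_0 = 9 V.
KCL at each unknown node (sum of currents leaving = 0; resistances in Ω):
  Node 1: (V_1 - 9)/330 + (V_1 - 0)/27 + (V_1 - V_3)/180 = 0
  Node 3: (V_3 - V_1)/180 + (V_3 - 0)/270 = 0
Collecting terms (coefficients in siemens):
  0.04562·V_1 - 0.005556·V_3 = 0.02727
  0.009259·V_3 - 0.005556·V_1 = 0
Determinant D = (0.04562)(0.009259) - (-0.005556)(-0.005556) = 0.0003916
V_1 = [(0.02727)(0.009259) - (-0.005556)(0)]/D = 0.6449 V
V_3 = [(0.04562)(0) - (0.02727)(-0.005556)]/D = 0.3869 V
I_R1 = (V_0 - V_1)/R1 = (9 - 0.6449)/330 = 0.02532 A
|I_R1| = 0.02532 A

Final answer: |I_R1| = 0.02532 A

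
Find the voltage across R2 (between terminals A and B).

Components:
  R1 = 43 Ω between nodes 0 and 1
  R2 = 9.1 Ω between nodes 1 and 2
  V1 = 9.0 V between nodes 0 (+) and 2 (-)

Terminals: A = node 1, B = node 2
R1 and R2 are in series across V1 (node 0 → node 1 → node 2), and the output A–B is taken across R2, so this is a voltage divider.
Series current: I = V1/(R1 + R2) = 9/(43 + 9.1) = 9/52.1 = 0.1727 A
V_R2 = I × R2 = V1 × R2/(R1 + R2) = 9 × 9.1/52.1 = 1.572 V

Final answer: 1.572 V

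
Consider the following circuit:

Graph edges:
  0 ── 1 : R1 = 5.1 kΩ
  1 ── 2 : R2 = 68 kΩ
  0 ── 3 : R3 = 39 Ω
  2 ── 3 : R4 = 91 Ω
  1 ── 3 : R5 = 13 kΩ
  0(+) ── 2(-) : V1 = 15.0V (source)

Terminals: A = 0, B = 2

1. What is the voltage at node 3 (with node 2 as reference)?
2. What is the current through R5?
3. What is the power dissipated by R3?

Nodal analysis, taking node 2 as the 0 V reference.
Source V1 fixes V_0 = 15 V.
KCL at each unknown node (sum of currents leaving = 0; resistances in Ω):
  Node 1: (V_1 - 15)/5100 + (V_1 - 0)/68000 + (V_1 - V_3)/13000 = 0
  Node 3: (V_3 - 15)/39 + (V_3 - 0)/91 + (V_3 - V_1)/13000 = 0
Collecting terms (coefficients in siemens):
  0.0002877·V_1 - 0.00007692·V_3 = 0.002941
  0.03671·V_3 - 0.00007692·V_1 = 0.3846
Determinant D = (0.0002877)(0.03671) - (-0.00007692)(-0.00007692) = 0.00001055
V_1 = [(0.002941)(0.03671) - (-0.00007692)(0.3846)]/D = 13.03 V
V_3 = [(0.0002877)(0.3846) - (0.002941)(-0.00007692)]/D = 10.51 V
Part 1:
  Read off the nodal solution: V_3 = 10.51 V
Part 2:
  I_R5 = (V_1 - V_3)/R5 = (13.03 - 10.51)/13000 = 0.0001943 A
  Magnitude: I_R5 = 0.0001943 A
Part 3:
  I_R3 = (V_0 - V_3)/R3 = (15 - 10.51)/39 = 0.1152 A
  P_R3 = I_R3² × R3 = (0.1152)² × 39 = 0.518 W

Final answers:
1. V_3 = 10.51 V
2. I_R5 = 0.0001943 A
3. P_R3 = 0.518 W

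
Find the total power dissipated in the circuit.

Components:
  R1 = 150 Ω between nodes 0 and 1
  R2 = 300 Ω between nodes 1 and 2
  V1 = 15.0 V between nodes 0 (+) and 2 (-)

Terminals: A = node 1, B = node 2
Nodal analysis, taking node 2 as the 0 V reference.
Source V1 fixes V_0 = 15 V.
KCL at each unknown node (sum of currents leaving = 0; resistances in Ω):
  Node 1: (V_1 - 15)/150 + (V_1 - 0)/300 = 0
Collecting terms: 0.01 × V_1 = 0.1  =>  V_1 = 10 V
Power in each resistor, P = (ΔV)²/R:
  P_R1 = (15 - 10)²/150 = 0.1667 W
  P_R2 = (10 - 0)²/300 = 0.3333 W
P_total = P_R1 + P_R2 = 0.5 W

Final answer: 0.5 W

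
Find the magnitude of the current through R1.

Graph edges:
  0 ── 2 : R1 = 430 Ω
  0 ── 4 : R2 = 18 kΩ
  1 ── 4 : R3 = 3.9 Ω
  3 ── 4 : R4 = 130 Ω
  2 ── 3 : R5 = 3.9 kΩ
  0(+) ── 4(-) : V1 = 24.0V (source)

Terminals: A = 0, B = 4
Nodal analysis, taking node 4 as the 0 V reference.
Source V1 fixes V_0 = 24 V.
KCL at each unknown node (sum of currents leaving = 0; resistances in Ω):
  Node 1: (V_1 - 0)/3.9 = 0
  Node 2: (V_2 - 24)/430 + (V_2 - V_3)/3900 = 0
  Node 3: (V_3 - 0)/130 + (V_3 - V_2)/3900 = 0
Collecting terms (coefficients in siemens):
  0.2564·V_1 = 0
  0.002582·V_2 - 0.0002564·V_3 = 0.05581
  0.007949·V_3 - 0.0002564·V_2 = 0
Solving these 3 simultaneous equations (Gaussian elimination) gives:
  V_1 = 0 V, V_2 = 21.69 V, V_3 = 0.6996 V
I_R1 = (V_0 - V_2)/R1 = (24 - 21.69)/430 = 0.005381 A
|I_R1| = 0.005381 A

Final answer: |I_R1| = 0.005381 A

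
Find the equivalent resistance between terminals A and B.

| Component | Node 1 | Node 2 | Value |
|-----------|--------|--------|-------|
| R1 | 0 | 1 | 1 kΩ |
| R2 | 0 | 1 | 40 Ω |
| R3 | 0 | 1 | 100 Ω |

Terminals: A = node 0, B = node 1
Reduce the network between node 0 (A) and node 1 (B) by series/parallel combination:
  Rp1 = R1 ‖ R2 ‖ R3 (parallel, all between nodes 0 and 1) = 1/(1/1000 + 1/40 + 1/100) = 27.78 Ω
R_eq = 27.78 Ω

Final answer: 27.78 Ω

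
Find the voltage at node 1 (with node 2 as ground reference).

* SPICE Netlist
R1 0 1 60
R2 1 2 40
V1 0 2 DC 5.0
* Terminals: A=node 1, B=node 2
Nodal analysis, taking node 2 as the 0 V reference.
Source V1 fixes V_0 = 5 V.
KCL at each unknown node (sum of currents leaving = 0; resistances in Ω):
  Node 1: (V_1 - 5)/60 + (V_1 - 0)/40 = 0
Collecting terms: 0.04167 × V_1 = 0.08333  =>  V_1 = 2 V
The requested potential is V_1 = 2 V.

Final answer: V_1 = 2 V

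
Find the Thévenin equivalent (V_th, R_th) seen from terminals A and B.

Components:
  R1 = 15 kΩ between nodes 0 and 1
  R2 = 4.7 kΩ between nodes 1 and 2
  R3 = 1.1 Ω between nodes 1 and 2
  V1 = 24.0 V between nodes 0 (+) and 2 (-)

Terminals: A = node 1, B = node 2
Step 1 — V_th is the open-circuit voltage V_A - V_B (nothing connected across the terminals).
Nodal analysis, taking node 2 as the 0 V reference.
Source V1 fixes V_0 = 24 V.
KCL at each unknown node (sum of currents leaving = 0; resistances in Ω):
  Node 1: (V_1 - 24)/15000 + (V_1 - 0)/4700 + (V_1 - 0)/1.1 = 0
Collecting terms: 0.9094 × V_1 = 0.0016  =>  V_1 = 0.001759 V
V_th = V_1 - V_2 = 0.001759 - 0 = 0.001759 V
Step 2 — R_th: zero the source — replace V1 by a short circuit (node 2 merges into node 0) — and find the resistance seen between A (node 1) and B (node 0).
Reduce the network between node 1 (A) and node 0 (B) by series/parallel combination:
  Rp1 = R1 ‖ R2 ‖ R3 (parallel, all between nodes 0 and 1) = 1/(1/15000 + 1/4700 + 1/1.1) = 1.1 Ω
R_th = 1.1 Ω

Final answer: V_th = 0.001759 V, R_th = 1.1 Ω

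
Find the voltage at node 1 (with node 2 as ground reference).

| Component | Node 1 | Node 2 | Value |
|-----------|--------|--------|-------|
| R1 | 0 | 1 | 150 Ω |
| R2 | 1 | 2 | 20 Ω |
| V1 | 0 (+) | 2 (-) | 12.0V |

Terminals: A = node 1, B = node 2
Nodal analysis, taking node 2 as the 0 V reference.
Source V1 fixes V_0 = 12 V.
KCL at each unknown node (sum of currents leaving = 0; resistances in Ω):
  Node 1: (V_1 - 12)/150 + (V_1 - 0)/20 = 0
Collecting terms: 0.05667 × V_1 = 0.08  =>  V_1 = 1.412 V
The requested potential is V_1 = 1.412 V.

Final answer: V_1 = 1.412 V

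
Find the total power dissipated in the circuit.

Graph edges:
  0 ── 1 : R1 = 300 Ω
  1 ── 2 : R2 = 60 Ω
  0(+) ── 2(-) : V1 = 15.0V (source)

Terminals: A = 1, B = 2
Nodal analysis, taking node 2 as the 0 V reference.
Source V1 fixes V_0 = 15 V.
KCL at each unknown node (sum of currents leaving = 0; resistances in Ω):
  Node 1: (V_1 - 15)/300 + (V_1 - 0)/60 = 0
Collecting terms: 0.02 × V_1 = 0.05  =>  V_1 = 2.5 V
Power in each resistor, P = (ΔV)²/R:
  P_R1 = (15 - 2.5)²/300 = 0.5208 W
  P_R2 = (2.5 - 0)²/60 = 0.1042 W
P_total = P_R1 + P_R2 = 0.625 W

Final answer: 0.625 W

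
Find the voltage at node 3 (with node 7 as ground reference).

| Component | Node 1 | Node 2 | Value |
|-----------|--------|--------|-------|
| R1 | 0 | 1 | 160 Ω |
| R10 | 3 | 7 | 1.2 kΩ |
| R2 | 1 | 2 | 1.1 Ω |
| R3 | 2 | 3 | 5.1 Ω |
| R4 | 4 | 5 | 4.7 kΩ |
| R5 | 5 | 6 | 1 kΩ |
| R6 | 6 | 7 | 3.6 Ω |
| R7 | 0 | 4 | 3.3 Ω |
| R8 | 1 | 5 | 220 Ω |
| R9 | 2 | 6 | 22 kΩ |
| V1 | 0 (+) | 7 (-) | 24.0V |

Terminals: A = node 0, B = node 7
Nodal analysis, taking node 7 as the 0 V reference.
Source V1 fixes V_0 = 24 V.
KCL at each unknown node (sum of currents leaving = 0; resistances in Ω):
  Node 1: (V_1 - 24)/160 + (V_1 - V_2)/1.1 + (V_1 - V_5)/220 = 0
  Node 2: (V_2 - V_1)/1.1 + (V_2 - V_3)/5.1 + (V_2 - V_6)/22000 = 0
  Node 3: (V_3 - V_2)/5.1 + (V_3 - 0)/1200 = 0
  Node 4: (V_4 - V_5)/4700 + (V_4 - 24)/3.3 = 0
  Node 5: (V_5 - V_4)/4700 + (V_5 - V_6)/1000 + (V_5 - V_1)/220 = 0
  Node 6: (V_6 - V_5)/1000 + (V_6 - 0)/3.6 + (V_6 - V_2)/22000 = 0
Collecting terms (coefficients in siemens):
  0.9199·V_1 - 0.9091·V_2 - 0.004545·V_5 = 0.15
  1.105·V_2 - 0.9091·V_1 - 0.1961·V_3 - 0.00004545·V_6 = 0
  0.1969·V_3 - 0.1961·V_2 = 0
  0.3032·V_4 - 0.0002128·V_5 = 7.273
  0.005758·V_5 - 0.004545·V_1 - 0.0002128·V_4 - 0.001·V_6 = 0
  0.2788·V_6 - 0.00004545·V_2 - 0.001·V_5 = 0
Solving these 6 simultaneous equations (Gaussian elimination) gives:
  V_1 = 19.07 V, V_2 = 19.05 V, V_3 = 18.97 V, V_4 = 23.99 V
  V_5 = 15.95 V, V_6 = 0.0603 V
The requested potential is V_3 = 18.97 V.

Final answer: V_3 = 18.97 V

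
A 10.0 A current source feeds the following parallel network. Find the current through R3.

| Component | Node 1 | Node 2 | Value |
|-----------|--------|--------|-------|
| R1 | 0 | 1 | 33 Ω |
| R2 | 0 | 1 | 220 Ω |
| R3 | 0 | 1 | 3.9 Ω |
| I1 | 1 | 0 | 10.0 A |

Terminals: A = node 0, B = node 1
All resistors sit directly between nodes 0 and 1, so they are in parallel and share one voltage V; the full source current 10 A splits among them.
1/R_par = 1/33 + 1/220 + 1/3.9 = 0.2913 S  =>  R_par = 3.433 Ω
V = I × R_par = 10 × 3.433 = 34.33 V
I_R3 = V/R3 = 34.33/3.9 = 8.804 A

Final answer: 8.804 A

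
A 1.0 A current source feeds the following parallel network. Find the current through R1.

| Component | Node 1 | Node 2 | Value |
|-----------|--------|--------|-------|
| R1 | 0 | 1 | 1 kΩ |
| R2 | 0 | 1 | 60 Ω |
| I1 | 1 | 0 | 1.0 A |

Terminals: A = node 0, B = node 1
All resistors sit directly between nodes 0 and 1, so they are in parallel and share one voltage V; the full source current 1 A splits among them.
1/R_par = 1/1000 + 1/60 = 0.01767 S  =>  R_par = 56.6 Ω
V = I × R_par = 1 × 56.6 = 56.6 V
I_R1 = V/R1 = 56.6/1000 = 0.0566 A

Final answer: 0.0566 A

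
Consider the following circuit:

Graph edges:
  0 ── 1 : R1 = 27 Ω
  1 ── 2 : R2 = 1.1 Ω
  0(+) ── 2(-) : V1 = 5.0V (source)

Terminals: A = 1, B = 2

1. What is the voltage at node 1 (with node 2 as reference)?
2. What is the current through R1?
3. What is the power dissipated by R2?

Nodal analysis, taking node 2 as the 0 V reference.
Source V1 fixes V_0 = 5 V.
KCL at each unknown node (sum of currents leaving = 0; resistances in Ω):
  Node 1: (V_1 - 5)/27 + (V_1 - 0)/1.1 = 0
Collecting terms: 0.9461 × V_1 = 0.1852  =>  V_1 = 0.1957 V
Part 1:
  Read off the nodal solution: V_1 = 0.1957 V
Part 2:
  I_R1 = (V_0 - V_1)/R1 = (5 - 0.1957)/27 = 0.1779 A
  Magnitude: I_R1 = 0.1779 A
Part 3:
  I_R2 = (V_1 - V_2)/R2 = (0.1957 - 0)/1.1 = 0.1779 A
  P_R2 = I_R2² × R2 = (0.1779)² × 1.1 = 0.03483 W

Final answers:
1. V_1 = 0.1957 V
2. I_R1 = 0.1779 A
3. P_R2 = 0.03483 W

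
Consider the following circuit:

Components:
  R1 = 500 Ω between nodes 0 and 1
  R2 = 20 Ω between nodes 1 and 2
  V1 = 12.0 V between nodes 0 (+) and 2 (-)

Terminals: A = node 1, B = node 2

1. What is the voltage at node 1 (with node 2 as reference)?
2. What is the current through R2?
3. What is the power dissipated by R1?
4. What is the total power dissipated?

Nodal analysis, taking node 2 as the 0 V reference.
Source V1 fixes V_0 = 12 V.
KCL at each unknown node (sum of currents leaving = 0; resistances in Ω):
  Node 1: (V_1 - 12)/500 + (V_1 - 0)/20 = 0
Collecting terms: 0.052 × V_1 = 0.024  =>  V_1 = 0.4615 V
Part 1:
  Read off the nodal solution: V_1 = 0.4615 V
Part 2:
  I_R2 = (V_1 - V_2)/R2 = (0.4615 - 0)/20 = 0.02308 A
  Magnitude: I_R2 = 0.02308 A
Part 3:
  I_R1 = (V_0 - V_1)/R1 = (12 - 0.4615)/500 = 0.02308 A
  P_R1 = I_R1² × R1 = (0.02308)² × 500 = 0.2663 W
Part 4:
  Power in each resistor, P = (ΔV)²/R:
    P_R1 = (12 - 0.4615)²/500 = 0.2663 W
    P_R2 = (0.4615 - 0)²/20 = 0.01065 W
  P_total = P_R1 + P_R2 = 0.2769 W

Final answers:
1. V_1 = 0.4615 V
2. I_R2 = 0.02308 A
3. P_R1 = 0.2663 W
4. P_total = 0.2769 W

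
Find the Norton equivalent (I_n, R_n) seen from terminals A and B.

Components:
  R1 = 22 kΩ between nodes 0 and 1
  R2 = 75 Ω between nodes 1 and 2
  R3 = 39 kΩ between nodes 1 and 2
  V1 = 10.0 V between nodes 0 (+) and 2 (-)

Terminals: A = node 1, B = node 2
Find the Thévenin equivalent first; then I_n = V_th/R_th and R_n = R_th.
Step 1 — V_th is the open-circuit voltage V_A - V_B (nothing connected across the terminals).
Nodal analysis, taking node 2 as the 0 V reference.
Source V1 fixes V_0 = 10 V.
KCL at each unknown node (sum of currents leaving = 0; resistances in Ω):
  Node 1: (V_1 - 10)/22000 + (V_1 - 0)/75 + (V_1 - 0)/39000 = 0
Collecting terms: 0.0134 × V_1 = 0.0004545  =>  V_1 = 0.03391 V
V_th = V_1 - V_2 = 0.03391 - 0 = 0.03391 V
Step 2 — R_th: zero the source — replace V1 by a short circuit (node 2 merges into node 0) — and find the resistance seen between A (node 1) and B (node 0).
Reduce the network between node 1 (A) and node 0 (B) by series/parallel combination:
  Rp1 = R1 ‖ R2 ‖ R3 (parallel, all between nodes 0 and 1) = 1/(1/22000 + 1/75 + 1/39000) = 74.6 Ω
R_th = 74.6 Ω
I_n = V_th/R_th = 0.03391/74.6 = 0.0004545 A, and R_n = R_th = 74.6 Ω

Final answer: I_n = 0.0004545 A, R_n = 74.6 Ω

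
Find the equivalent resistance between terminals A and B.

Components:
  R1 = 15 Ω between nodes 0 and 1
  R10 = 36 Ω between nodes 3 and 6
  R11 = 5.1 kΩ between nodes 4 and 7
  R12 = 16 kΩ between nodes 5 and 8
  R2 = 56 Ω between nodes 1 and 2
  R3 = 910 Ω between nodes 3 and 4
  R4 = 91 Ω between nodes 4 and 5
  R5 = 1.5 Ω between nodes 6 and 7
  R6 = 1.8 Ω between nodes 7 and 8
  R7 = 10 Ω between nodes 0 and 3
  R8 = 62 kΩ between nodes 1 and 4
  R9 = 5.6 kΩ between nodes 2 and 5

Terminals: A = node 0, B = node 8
The network is not a plain series/parallel combination. Inject a 1 A test current into terminal A (node 0) and return it from terminal B (node 8); then R_eq = V_A / (1 A).
Nodal analysis, taking node 8 as the 0 V reference.
Current source I_test pushes 1 A into node 0 and draws it out of node 8.
KCL at each unknown node (sum of currents leaving = 0; resistances in Ω):
  Node 0: (V_0 - V_1)/15 + (V_0 - V_3)/10 - 1 = 0
  Node 1: (V_1 - V_0)/15 + (V_1 - V_2)/56 + (V_1 - V_4)/62000 = 0
  Node 2: (V_2 - V_1)/56 + (V_2 - V_5)/5600 = 0
  Node 3: (V_3 - V_0)/10 + (V_3 - V_4)/910 + (V_3 - V_6)/36 = 0
  Node 4: (V_4 - V_1)/62000 + (V_4 - V_3)/910 + (V_4 - V_5)/91 + (V_4 - V_7)/5100 = 0
  Node 5: (V_5 - V_2)/5600 + (V_5 - V_4)/91 + (V_5 - 0)/16000 = 0
  Node 6: (V_6 - V_3)/36 + (V_6 - V_7)/1.5 = 0
  Node 7: (V_7 - V_4)/5100 + (V_7 - V_6)/1.5 + (V_7 - 0)/1.8 = 0
Collecting terms (coefficients in siemens):
  0.1667·V_0 - 0.06667·V_1 - 0.1·V_3 = 1
  0.08454·V_1 - 0.06667·V_0 - 0.01786·V_2 - 0.00001613·V_4 = 0
  0.01804·V_2 - 0.01786·V_1 - 0.0001786·V_5 = 0
  0.1289·V_3 - 0.1·V_0 - 0.001099·V_4 - 0.02778·V_6 = 0
  0.0123·V_4 - 0.00001613·V_1 - 0.001099·V_3 - 0.01099·V_5 - 0.0001961·V_7 = 0
  0.01123·V_5 - 0.0001786·V_2 - 0.01099·V_4 = 0
  0.6944·V_6 - 0.02778·V_3 - 0.6667·V_7 = 0
  1.222·V_7 - 0.0001961·V_4 - 0.6667·V_6 = 0
Solving these 8 simultaneous equations (Gaussian elimination) gives:
  V_0 = 48.95 V, V_1 = 48.91 V, V_2 = 48.76 V, V_3 = 38.98 V
  V_4 = 33.93 V, V_5 = 33.98 V, V_6 = 3.284 V, V_7 = 1.796 V
R_eq = V_0 / 1 A = 48.95 Ω

Final answer: 48.95 Ω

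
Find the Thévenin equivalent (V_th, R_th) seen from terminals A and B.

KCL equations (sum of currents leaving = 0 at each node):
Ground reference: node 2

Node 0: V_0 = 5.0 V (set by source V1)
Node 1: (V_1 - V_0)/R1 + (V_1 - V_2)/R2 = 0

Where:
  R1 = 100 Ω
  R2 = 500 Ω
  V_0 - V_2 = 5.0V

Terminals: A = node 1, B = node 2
Step 1 — V_th is the open-circuit voltage V_A - V_B (nothing connected across the terminals).
Nodal analysis, taking node 2 as the 0 V reference.
Source V1 fixes V_0 = 5 V.
KCL at each unknown node (sum of currents leaving = 0; resistances in Ω):
  Node 1: (V_1 - 5)/100 + (V_1 - 0)/500 = 0
Collecting terms: 0.012 × V_1 = 0.05  =>  V_1 = 4.167 V
V_th = V_1 - V_2 = 4.167 - 0 = 4.167 V
Step 2 — R_th: zero the source — replace V1 by a short circuit (node 2 merges into node 0) — and find the resistance seen between A (node 1) and B (node 0).
Reduce the network between node 1 (A) and node 0 (B) by series/parallel combination:
  Rp1 = R1 ‖ R2 (parallel, both between nodes 0 and 1) = 1/(1/100 + 1/500) = 83.33 Ω
R_th = 83.33 Ω

Final answer: V_th = 4.167 V, R_th = 83.33 Ω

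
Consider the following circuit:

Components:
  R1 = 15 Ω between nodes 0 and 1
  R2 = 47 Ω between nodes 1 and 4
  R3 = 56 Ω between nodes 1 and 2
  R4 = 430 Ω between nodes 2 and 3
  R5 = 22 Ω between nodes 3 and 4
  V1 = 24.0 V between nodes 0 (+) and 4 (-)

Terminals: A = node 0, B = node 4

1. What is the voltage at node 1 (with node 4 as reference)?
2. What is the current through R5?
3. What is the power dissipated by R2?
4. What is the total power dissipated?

Nodal analysis, taking node 4 as the 0 V reference.
Source V1 fixes V_0 = 24 V.
KCL at each unknown node (sum of currents leaving = 0; resistances in Ω):
  Node 1: (V_1 - 24)/15 + (V_1 - 0)/47 + (V_1 - V_2)/56 = 0
  Node 2: (V_2 - V_1)/56 + (V_2 - V_3)/430 = 0
  Node 3: (V_3 - V_2)/430 + (V_3 - 0)/22 = 0
Collecting terms (coefficients in siemens):
  0.1058·V_1 - 0.01786·V_2 = 1.6
  0.02018·V_2 - 0.01786·V_1 - 0.002326·V_3 = 0
  0.04778·V_3 - 0.002326·V_2 = 0
Solving these 3 simultaneous equations (Gaussian elimination) gives:
  V_1 = 17.8 V, V_2 = 15.83 V, V_3 = 0.7707 V
Part 1:
  Read off the nodal solution: V_1 = 17.8 V
Part 2:
  I_R5 = (V_3 - V_4)/R5 = (0.7707 - 0)/22 = 0.03503 A
  Magnitude: I_R5 = 0.03503 A
Part 3:
  I_R2 = (V_1 - V_4)/R2 = (17.8 - 0)/47 = 0.3786 A
  P_R2 = I_R2² × R2 = (0.3786)² × 47 = 6.738 W
Part 4:
  Power in each resistor, P = (ΔV)²/R:
    P_R1 = (24 - 17.8)²/15 = 2.567 W
    P_R2 = (17.8 - 0)²/47 = 6.738 W
    P_R3 = (17.8 - 15.83)²/56 = 0.06872 W
    P_R4 = (15.83 - 0.7707)²/430 = 0.5277 W
    P_R5 = (0.7707 - 0)²/22 = 0.027 W
  P_total = P_R1 + P_R2 + P_R3 + P_R4 + P_R5 = 9.928 W

Final answers:
1. V_1 = 17.8 V
2. I_R5 = 0.03503 A
3. P_R2 = 6.738 W
4. P_total = 9.928 W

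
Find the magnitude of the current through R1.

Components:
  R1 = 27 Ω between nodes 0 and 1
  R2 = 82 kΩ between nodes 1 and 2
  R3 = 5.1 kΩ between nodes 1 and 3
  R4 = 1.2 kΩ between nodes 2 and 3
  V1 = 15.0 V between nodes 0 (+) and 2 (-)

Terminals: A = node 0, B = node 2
Nodal analysis, taking node 2 as the 0 V reference.
Source V1 fixes V_0 = 15 V.
KCL at each unknown node (sum of currents leaving = 0; resistances in Ω):
  Node 1: (V_1 - 15)/27 + (V_1 - 0)/82000 + (V_1 - V_3)/5100 = 0
  Node 3: (V_3 - V_1)/5100 + (V_3 - 0)/1200 = 0
Collecting terms (coefficients in siemens):
  0.03725·V_1 - 0.0001961·V_3 = 0.5556
  0.001029·V_3 - 0.0001961·V_1 = 0
Determinant D = (0.03725)(0.001029) - (-0.0001961)(-0.0001961) = 0.0000383
V_1 = [(0.5556)(0.001029) - (-0.0001961)(0)]/D = 14.93 V
V_3 = [(0.03725)(0) - (0.5556)(-0.0001961)]/D = 2.844 V
I_R1 = (V_0 - V_1)/R1 = (15 - 14.93)/27 = 0.002552 A
|I_R1| = 0.002552 A

Final answer: |I_R1| = 0.002552 A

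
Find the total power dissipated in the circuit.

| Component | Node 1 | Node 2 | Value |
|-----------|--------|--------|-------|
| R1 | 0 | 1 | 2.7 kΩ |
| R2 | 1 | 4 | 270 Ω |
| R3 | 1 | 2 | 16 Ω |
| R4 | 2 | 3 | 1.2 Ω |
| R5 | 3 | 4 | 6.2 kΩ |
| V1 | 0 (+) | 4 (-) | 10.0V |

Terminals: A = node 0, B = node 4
Nodal analysis, taking node 4 as the 0 V reference.
Source V1 fixes V_0 = 10 V.
KCL at each unknown node (sum of currents leaving = 0; resistances in Ω):
  Node 1: (V_1 - 10)/2700 + (V_1 - 0)/270 + (V_1 - V_2)/16 = 0
  Node 2: (V_2 - V_1)/16 + (V_2 - V_3)/1.2 = 0
  Node 3: (V_3 - V_2)/1.2 + (V_3 - 0)/6200 = 0
Collecting terms (coefficients in siemens):
  0.06657·V_1 - 0.0625·V_2 = 0.003704
  0.8958·V_2 - 0.0625·V_1 - 0.8333·V_3 = 0
  0.8335·V_3 - 0.8333·V_2 = 0
Solving these 3 simultaneous equations (Gaussian elimination) gives:
  V_1 = 0.8746 V, V_2 = 0.8723 V, V_3 = 0.8721 V
Power in each resistor, P = (ΔV)²/R:
  P_R1 = (10 - 0.8746)²/2700 = 0.03084 W
  P_R2 = (0.8746 - 0)²/270 = 0.002833 W
  P_R3 = (0.8746 - 0.8723)²/16 = 0.0000003166 W
  P_R4 = (0.8723 - 0.8721)²/1.2 = 0.00000002375 W
  P_R5 = (0.8721 - 0)²/6200 = 0.0001227 W
P_total = P_R1 + P_R2 + P_R3 + P_R4 + P_R5 = 0.0338 W

Final answer: 0.0338 W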